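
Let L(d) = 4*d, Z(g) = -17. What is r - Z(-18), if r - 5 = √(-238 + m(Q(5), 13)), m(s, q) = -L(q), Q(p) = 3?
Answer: 22 + I*√290 ≈ 22.0 + 17.029*I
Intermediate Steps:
m(s, q) = -4*q
r = 5 + I*√290 (r = 5 + √(-238 - 4*13) = 5 + √(-238 - 52) = 5 + √(-290) = 5 + I*√290 ≈ 5.0 + 17.029*I)
r - Z(-18) = (5 + I*√290) - 1*(-17) = (5 + I*√290) + 17 = 22 + I*√290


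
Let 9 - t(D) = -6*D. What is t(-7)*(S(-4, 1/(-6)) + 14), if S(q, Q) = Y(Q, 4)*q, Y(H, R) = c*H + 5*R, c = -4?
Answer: 2266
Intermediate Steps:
Y(H, R) = -4*H + 5*R
t(D) = 9 + 6*D (t(D) = 9 - (-6)*D = 9 + 6*D)
S(q, Q) = q*(20 - 4*Q) (S(q, Q) = (-4*Q + 5*4)*q = (-4*Q + 20)*q = (20 - 4*Q)*q = q*(20 - 4*Q))
t(-7)*(S(-4, 1/(-6)) + 14) = (9 + 6*(-7))*(4*(-4)*(5 - 1/(-6)) + 14) = (9 - 42)*(4*(-4)*(5 - (-1)/6) + 14) = -33*(4*(-4)*(5 - 1*(-1/6)) + 14) = -33*(4*(-4)*(5 + 1/6) + 14) = -33*(4*(-4)*(31/6) + 14) = -33*(-248/3 + 14) = -33*(-206/3) = 2266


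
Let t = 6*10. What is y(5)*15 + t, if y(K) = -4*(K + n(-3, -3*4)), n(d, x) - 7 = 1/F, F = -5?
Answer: -648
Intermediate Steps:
n(d, x) = 34/5 (n(d, x) = 7 + 1/(-5) = 7 - ⅕ = 34/5)
y(K) = -136/5 - 4*K (y(K) = -4*(K + 34/5) = -4*(34/5 + K) = -136/5 - 4*K)
t = 60
y(5)*15 + t = (-136/5 - 4*5)*15 + 60 = (-136/5 - 20)*15 + 60 = -236/5*15 + 60 = -708 + 60 = -648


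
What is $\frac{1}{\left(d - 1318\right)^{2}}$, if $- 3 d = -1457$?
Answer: $\frac{9}{6235009} \approx 1.4435 \cdot 10^{-6}$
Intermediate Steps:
$d = \frac{1457}{3}$ ($d = \left(- \frac{1}{3}\right) \left(-1457\right) = \frac{1457}{3} \approx 485.67$)
$\frac{1}{\left(d - 1318\right)^{2}} = \frac{1}{\left(\frac{1457}{3} - 1318\right)^{2}} = \frac{1}{\left(- \frac{2497}{3}\right)^{2}} = \frac{1}{\frac{6235009}{9}} = \frac{9}{6235009}$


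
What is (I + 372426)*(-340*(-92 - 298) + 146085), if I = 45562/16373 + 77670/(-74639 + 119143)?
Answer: 37814309947057111875/364331996 ≈ 1.0379e+11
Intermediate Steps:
I = 1649691079/364331996 (I = 45562*(1/16373) + 77670/44504 = 45562/16373 + 77670*(1/44504) = 45562/16373 + 38835/22252 = 1649691079/364331996 ≈ 4.5280)
(I + 372426)*(-340*(-92 - 298) + 146085) = (1649691079/364331996 + 372426)*(-340*(-92 - 298) + 146085) = 135688357633375*(-340*(-390) + 146085)/364331996 = 135688357633375*(132600 + 146085)/364331996 = (135688357633375/364331996)*278685 = 37814309947057111875/364331996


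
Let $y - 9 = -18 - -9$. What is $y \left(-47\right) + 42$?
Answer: $42$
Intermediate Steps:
$y = 0$ ($y = 9 - 9 = 0$)
$y \left(-47\right) + 42 = 0 \left(-47\right) + 42 = 0 + 42 = 42$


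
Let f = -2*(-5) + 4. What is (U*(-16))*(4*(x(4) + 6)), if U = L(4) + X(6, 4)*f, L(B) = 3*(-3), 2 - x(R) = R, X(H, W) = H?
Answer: -19200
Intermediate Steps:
x(R) = 2 - R
L(B) = -9
f = 14 (f = 10 + 4 = 14)
U = 75 (U = -9 + 6*14 = -9 + 84 = 75)
(U*(-16))*(4*(x(4) + 6)) = (75*(-16))*(4*((2 - 1*4) + 6)) = -4800*((2 - 4) + 6) = -4800*(-2 + 6) = -4800*4 = -1200*16 = -19200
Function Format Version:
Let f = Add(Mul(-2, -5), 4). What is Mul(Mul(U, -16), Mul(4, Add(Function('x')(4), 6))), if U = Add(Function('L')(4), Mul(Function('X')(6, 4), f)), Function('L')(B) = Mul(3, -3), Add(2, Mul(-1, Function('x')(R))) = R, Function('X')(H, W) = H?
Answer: -19200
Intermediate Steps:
Function('x')(R) = Add(2, Mul(-1, R))
Function('L')(B) = -9
f = 14 (f = Add(10, 4) = 14)
U = 75 (U = Add(-9, Mul(6, 14)) = Add(-9, 84) = 75)
Mul(Mul(U, -16), Mul(4, Add(Function('x')(4), 6))) = Mul(Mul(75, -16), Mul(4, Add(Add(2, Mul(-1, 4)), 6))) = Mul(-1200, Mul(4, Add(Add(2, -4), 6))) = Mul(-1200, Mul(4, Add(-2, 6))) = Mul(-1200, Mul(4, 4)) = Mul(-1200, 16) = -19200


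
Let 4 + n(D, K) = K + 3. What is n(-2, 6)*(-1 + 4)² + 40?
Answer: 85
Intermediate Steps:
n(D, K) = -1 + K (n(D, K) = -4 + (K + 3) = -4 + (3 + K) = -1 + K)
n(-2, 6)*(-1 + 4)² + 40 = (-1 + 6)*(-1 + 4)² + 40 = 5*3² + 40 = 5*9 + 40 = 45 + 40 = 85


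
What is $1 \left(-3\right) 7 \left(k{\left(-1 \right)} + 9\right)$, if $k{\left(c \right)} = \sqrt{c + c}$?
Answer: $-189 - 21 i \sqrt{2} \approx -189.0 - 29.698 i$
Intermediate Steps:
$k{\left(c \right)} = \sqrt{2} \sqrt{c}$ ($k{\left(c \right)} = \sqrt{2 c} = \sqrt{2} \sqrt{c}$)
$1 \left(-3\right) 7 \left(k{\left(-1 \right)} + 9\right) = 1 \left(-3\right) 7 \left(\sqrt{2} \sqrt{-1} + 9\right) = \left(-3\right) 7 \left(\sqrt{2} i + 9\right) = - 21 \left(i \sqrt{2} + 9\right) = - 21 \left(9 + i \sqrt{2}\right) = -189 - 21 i \sqrt{2}$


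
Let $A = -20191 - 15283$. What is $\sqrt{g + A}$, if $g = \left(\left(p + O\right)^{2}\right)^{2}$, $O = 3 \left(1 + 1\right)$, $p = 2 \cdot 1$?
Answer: $i \sqrt{31378} \approx 177.14 i$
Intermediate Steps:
$p = 2$
$O = 6$ ($O = 3 \cdot 2 = 6$)
$g = 4096$ ($g = \left(\left(2 + 6\right)^{2}\right)^{2} = \left(8^{2}\right)^{2} = 64^{2} = 4096$)
$A = -35474$ ($A = -20191 - 15283 = -35474$)
$\sqrt{g + A} = \sqrt{4096 - 35474} = \sqrt{-31378} = i \sqrt{31378}$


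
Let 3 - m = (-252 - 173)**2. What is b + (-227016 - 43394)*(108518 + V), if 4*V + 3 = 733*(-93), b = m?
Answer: -24735935372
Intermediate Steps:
m = -180622 (m = 3 - (-252 - 173)**2 = 3 - 1*(-425)**2 = 3 - 1*180625 = 3 - 180625 = -180622)
b = -180622
V = -17043 (V = -3/4 + (733*(-93))/4 = -3/4 + (1/4)*(-68169) = -3/4 - 68169/4 = -17043)
b + (-227016 - 43394)*(108518 + V) = -180622 + (-227016 - 43394)*(108518 - 17043) = -180622 - 270410*91475 = -180622 - 24735754750 = -24735935372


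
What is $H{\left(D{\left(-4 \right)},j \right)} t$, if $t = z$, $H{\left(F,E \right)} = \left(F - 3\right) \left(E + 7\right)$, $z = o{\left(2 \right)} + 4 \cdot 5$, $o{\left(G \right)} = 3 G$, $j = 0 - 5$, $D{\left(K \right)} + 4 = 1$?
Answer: $-312$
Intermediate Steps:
$D{\left(K \right)} = -3$ ($D{\left(K \right)} = -4 + 1 = -3$)
$j = -5$ ($j = 0 - 5 = -5$)
$z = 26$ ($z = 3 \cdot 2 + 4 \cdot 5 = 6 + 20 = 26$)
$H{\left(F,E \right)} = \left(-3 + F\right) \left(7 + E\right)$
$t = 26$
$H{\left(D{\left(-4 \right)},j \right)} t = \left(-21 - -15 + 7 \left(-3\right) - -15\right) 26 = \left(-21 + 15 - 21 + 15\right) 26 = \left(-12\right) 26 = -312$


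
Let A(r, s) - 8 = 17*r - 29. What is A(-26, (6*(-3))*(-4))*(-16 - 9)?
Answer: 11575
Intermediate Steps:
A(r, s) = -21 + 17*r (A(r, s) = 8 + (17*r - 29) = 8 + (-29 + 17*r) = -21 + 17*r)
A(-26, (6*(-3))*(-4))*(-16 - 9) = (-21 + 17*(-26))*(-16 - 9) = (-21 - 442)*(-25) = -463*(-25) = 11575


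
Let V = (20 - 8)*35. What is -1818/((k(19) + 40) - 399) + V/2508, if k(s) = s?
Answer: 195931/35530 ≈ 5.5145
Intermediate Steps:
V = 420 (V = 12*35 = 420)
-1818/((k(19) + 40) - 399) + V/2508 = -1818/((19 + 40) - 399) + 420/2508 = -1818/(59 - 399) + 420*(1/2508) = -1818/(-340) + 35/209 = -1818*(-1/340) + 35/209 = 909/170 + 35/209 = 195931/35530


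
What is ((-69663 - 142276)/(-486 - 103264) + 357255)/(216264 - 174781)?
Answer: 37065418189/4303861250 ≈ 8.6121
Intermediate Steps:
((-69663 - 142276)/(-486 - 103264) + 357255)/(216264 - 174781) = (-211939/(-103750) + 357255)/41483 = (-211939*(-1/103750) + 357255)*(1/41483) = (211939/103750 + 357255)*(1/41483) = (37065418189/103750)*(1/41483) = 37065418189/4303861250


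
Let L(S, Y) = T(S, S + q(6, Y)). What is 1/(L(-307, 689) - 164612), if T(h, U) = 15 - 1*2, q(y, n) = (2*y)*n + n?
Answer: -1/164599 ≈ -6.0754e-6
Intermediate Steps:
q(y, n) = n + 2*n*y (q(y, n) = 2*n*y + n = n + 2*n*y)
T(h, U) = 13 (T(h, U) = 15 - 2 = 13)
L(S, Y) = 13
1/(L(-307, 689) - 164612) = 1/(13 - 164612) = 1/(-164599) = -1/164599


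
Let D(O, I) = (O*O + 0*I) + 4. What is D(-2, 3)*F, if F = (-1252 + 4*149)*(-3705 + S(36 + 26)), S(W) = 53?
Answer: 19165696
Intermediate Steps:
D(O, I) = 4 + O² (D(O, I) = (O² + 0) + 4 = O² + 4 = 4 + O²)
F = 2395712 (F = (-1252 + 4*149)*(-3705 + 53) = (-1252 + 596)*(-3652) = -656*(-3652) = 2395712)
D(-2, 3)*F = (4 + (-2)²)*2395712 = (4 + 4)*2395712 = 8*2395712 = 19165696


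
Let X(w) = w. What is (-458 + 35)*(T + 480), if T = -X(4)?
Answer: -201348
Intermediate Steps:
T = -4 (T = -1*4 = -4)
(-458 + 35)*(T + 480) = (-458 + 35)*(-4 + 480) = -423*476 = -201348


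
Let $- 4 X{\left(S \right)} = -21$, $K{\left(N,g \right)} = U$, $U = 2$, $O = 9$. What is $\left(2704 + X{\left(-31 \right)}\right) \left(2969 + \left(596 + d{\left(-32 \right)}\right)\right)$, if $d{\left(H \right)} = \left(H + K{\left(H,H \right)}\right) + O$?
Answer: $9601582$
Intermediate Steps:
$K{\left(N,g \right)} = 2$
$X{\left(S \right)} = \frac{21}{4}$ ($X{\left(S \right)} = \left(- \frac{1}{4}\right) \left(-21\right) = \frac{21}{4}$)
$d{\left(H \right)} = 11 + H$ ($d{\left(H \right)} = \left(H + 2\right) + 9 = \left(2 + H\right) + 9 = 11 + H$)
$\left(2704 + X{\left(-31 \right)}\right) \left(2969 + \left(596 + d{\left(-32 \right)}\right)\right) = \left(2704 + \frac{21}{4}\right) \left(2969 + \left(596 + \left(11 - 32\right)\right)\right) = \frac{10837 \left(2969 + \left(596 - 21\right)\right)}{4} = \frac{10837 \left(2969 + 575\right)}{4} = \frac{10837}{4} \cdot 3544 = 9601582$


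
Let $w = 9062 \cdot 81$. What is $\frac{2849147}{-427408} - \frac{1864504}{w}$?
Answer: $- \frac{1444120252433}{156863437488} \approx -9.2062$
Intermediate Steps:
$w = 734022$
$\frac{2849147}{-427408} - \frac{1864504}{w} = \frac{2849147}{-427408} - \frac{1864504}{734022} = 2849147 \left(- \frac{1}{427408}\right) - \frac{932252}{367011} = - \frac{2849147}{427408} - \frac{932252}{367011} = - \frac{1444120252433}{156863437488}$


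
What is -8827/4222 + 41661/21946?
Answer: -4456150/23164003 ≈ -0.19237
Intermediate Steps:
-8827/4222 + 41661/21946 = -4456150/23164003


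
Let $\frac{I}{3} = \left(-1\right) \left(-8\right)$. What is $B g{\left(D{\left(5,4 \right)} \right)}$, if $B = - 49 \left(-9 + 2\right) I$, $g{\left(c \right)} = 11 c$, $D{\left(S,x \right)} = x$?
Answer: $362208$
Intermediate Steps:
$I = 24$ ($I = 3 \left(\left(-1\right) \left(-8\right)\right) = 3 \cdot 8 = 24$)
$B = 8232$ ($B = - 49 \left(-9 + 2\right) 24 = - 49 \left(\left(-7\right) 24\right) = \left(-49\right) \left(-168\right) = 8232$)
$B g{\left(D{\left(5,4 \right)} \right)} = 8232 \cdot 11 \cdot 4 = 8232 \cdot 44 = 362208$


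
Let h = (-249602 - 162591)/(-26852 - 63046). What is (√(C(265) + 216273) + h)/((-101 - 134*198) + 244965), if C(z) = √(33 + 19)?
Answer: 412193/19627610136 + √(216273 + 2*√13)/218332 ≈ 0.0021511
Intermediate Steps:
C(z) = 2*√13 (C(z) = √52 = 2*√13)
h = 412193/89898 (h = -412193/(-89898) = -412193*(-1/89898) = 412193/89898 ≈ 4.5851)
(√(C(265) + 216273) + h)/((-101 - 134*198) + 244965) = (√(2*√13 + 216273) + 412193/89898)/((-101 - 134*198) + 244965) = (√(216273 + 2*√13) + 412193/89898)/((-101 - 26532) + 244965) = (412193/89898 + √(216273 + 2*√13))/(-26633 + 244965) = (412193/89898 + √(216273 + 2*√13))/218332 = (412193/89898 + √(216273 + 2*√13))*(1/218332) = 412193/19627610136 + √(216273 + 2*√13)/218332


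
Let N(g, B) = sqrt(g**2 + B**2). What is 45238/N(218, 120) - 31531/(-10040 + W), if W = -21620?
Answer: 31531/31660 + 22619*sqrt(15481)/15481 ≈ 182.79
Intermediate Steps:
N(g, B) = sqrt(B**2 + g**2)
45238/N(218, 120) - 31531/(-10040 + W) = 45238/(sqrt(120**2 + 218**2)) - 31531/(-10040 - 21620) = 45238/(sqrt(14400 + 47524)) - 31531/(-31660) = 45238/(sqrt(61924)) - 31531*(-1/31660) = 45238/((2*sqrt(15481))) + 31531/31660 = 45238*(sqrt(15481)/30962) + 31531/31660 = 22619*sqrt(15481)/15481 + 31531/31660 = 31531/31660 + 22619*sqrt(15481)/15481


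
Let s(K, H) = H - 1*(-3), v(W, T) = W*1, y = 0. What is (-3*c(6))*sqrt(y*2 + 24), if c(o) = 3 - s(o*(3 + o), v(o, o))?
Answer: 36*sqrt(6) ≈ 88.182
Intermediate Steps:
v(W, T) = W
s(K, H) = 3 + H (s(K, H) = H + 3 = 3 + H)
c(o) = -o (c(o) = 3 - (3 + o) = 3 + (-3 - o) = -o)
(-3*c(6))*sqrt(y*2 + 24) = (-(-3)*6)*sqrt(0*2 + 24) = (-3*(-6))*sqrt(0 + 24) = 18*sqrt(24) = 18*(2*sqrt(6)) = 36*sqrt(6)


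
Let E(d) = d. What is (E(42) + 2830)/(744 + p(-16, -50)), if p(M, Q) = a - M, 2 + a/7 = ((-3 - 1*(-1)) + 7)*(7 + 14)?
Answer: 2872/1481 ≈ 1.9392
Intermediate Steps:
a = 721 (a = -14 + 7*(((-3 - 1*(-1)) + 7)*(7 + 14)) = -14 + 7*(((-3 + 1) + 7)*21) = -14 + 7*((-2 + 7)*21) = -14 + 7*(5*21) = -14 + 7*105 = -14 + 735 = 721)
p(M, Q) = 721 - M
(E(42) + 2830)/(744 + p(-16, -50)) = (42 + 2830)/(744 + (721 - 1*(-16))) = 2872/(744 + (721 + 16)) = 2872/(744 + 737) = 2872/1481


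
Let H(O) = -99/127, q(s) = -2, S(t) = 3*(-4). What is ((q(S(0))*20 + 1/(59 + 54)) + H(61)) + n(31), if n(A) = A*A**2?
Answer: 426945541/14351 ≈ 29750.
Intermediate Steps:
S(t) = -12
n(A) = A**3
H(O) = -99/127 (H(O) = -99*1/127 = -99/127)
((q(S(0))*20 + 1/(59 + 54)) + H(61)) + n(31) = ((-2*20 + 1/(59 + 54)) - 99/127) + 31**3 = ((-40 + 1/113) - 99/127) + 29791 = (-4519/113 - 99/127) + 29791 = -585100/14351 + 29791 = 426945541/14351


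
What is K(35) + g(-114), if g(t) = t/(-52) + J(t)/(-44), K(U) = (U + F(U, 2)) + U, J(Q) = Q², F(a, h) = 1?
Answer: -63541/286 ≈ -222.17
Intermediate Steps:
K(U) = 1 + 2*U (K(U) = (U + 1) + U = (1 + U) + U = 1 + 2*U)
g(t) = -t²/44 - t/52 (g(t) = t/(-52) + t²/(-44) = t*(-1/52) + t²*(-1/44) = -t/52 - t²/44 = -t²/44 - t/52)
K(35) + g(-114) = (1 + 2*35) + (1/572)*(-114)*(-11 - 13*(-114)) = (1 + 70) + (1/572)*(-114)*(-11 + 1482) = 71 + (1/572)*(-114)*1471 = 71 - 83847/286 = -63541/286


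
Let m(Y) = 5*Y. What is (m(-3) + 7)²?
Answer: 64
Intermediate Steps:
(m(-3) + 7)² = (5*(-3) + 7)² = (-15 + 7)² = (-8)² = 64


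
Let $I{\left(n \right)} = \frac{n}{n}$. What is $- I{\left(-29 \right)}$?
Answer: $-1$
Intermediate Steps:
$I{\left(n \right)} = 1$
$- I{\left(-29 \right)} = \left(-1\right) 1 = -1$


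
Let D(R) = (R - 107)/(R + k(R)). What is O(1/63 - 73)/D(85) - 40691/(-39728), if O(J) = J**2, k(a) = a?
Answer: -6490080289741/157680432 ≈ -41160.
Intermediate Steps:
D(R) = (-107 + R)/(2*R) (D(R) = (R - 107)/(R + R) = (-107 + R)/((2*R)) = (-107 + R)*(1/(2*R)) = (-107 + R)/(2*R))
O(1/63 - 73)/D(85) - 40691/(-39728) = (1/63 - 73)**2/(((1/2)*(-107 + 85)/85)) - 40691/(-39728) = (1/63 - 73)**2/(((1/2)*(1/85)*(-22))) - 40691*(-1/39728) = (-4598/63)**2/(-11/85) + 40691/39728 = (21141604/3969)*(-85/11) + 40691/39728 = -163366940/3969 + 40691/39728 = -6490080289741/157680432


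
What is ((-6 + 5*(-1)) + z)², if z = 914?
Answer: 815409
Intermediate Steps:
((-6 + 5*(-1)) + z)² = ((-6 + 5*(-1)) + 914)² = ((-6 - 5) + 914)² = (-11 + 914)² = 903² = 815409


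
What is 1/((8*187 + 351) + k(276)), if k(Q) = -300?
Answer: 1/1547 ≈ 0.00064641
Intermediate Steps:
1/((8*187 + 351) + k(276)) = 1/((8*187 + 351) - 300) = 1/((1496 + 351) - 300) = 1/(1847 - 300) = 1/1547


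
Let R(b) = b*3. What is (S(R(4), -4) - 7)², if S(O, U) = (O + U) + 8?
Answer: 81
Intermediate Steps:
R(b) = 3*b
S(O, U) = 8 + O + U
(S(R(4), -4) - 7)² = ((8 + 3*4 - 4) - 7)² = ((8 + 12 - 4) - 7)² = (16 - 7)² = 9² = 81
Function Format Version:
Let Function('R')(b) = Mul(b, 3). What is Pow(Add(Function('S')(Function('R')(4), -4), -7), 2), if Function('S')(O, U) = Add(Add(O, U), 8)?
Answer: 81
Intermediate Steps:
Function('R')(b) = Mul(3, b)
Function('S')(O, U) = Add(8, O, U)
Pow(Add(Function('S')(Function('R')(4), -4), -7), 2) = Pow(Add(Add(8, Mul(3, 4), -4), -7), 2) = Pow(Add(Add(8, 12, -4), -7), 2) = Pow(Add(16, -7), 2) = Pow(9, 2) = 81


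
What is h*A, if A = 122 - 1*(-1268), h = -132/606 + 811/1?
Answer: 113825710/101 ≈ 1.1270e+6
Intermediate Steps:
h = 81889/101 (h = -132*1/606 + 811*1 = -22/101 + 811 = 81889/101 ≈ 810.78)
A = 1390 (A = 122 + 1268 = 1390)
h*A = (81889/101)*1390 = 113825710/101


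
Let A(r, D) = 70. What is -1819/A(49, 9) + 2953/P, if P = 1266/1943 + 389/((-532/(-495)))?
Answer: -468104362303/26236551390 ≈ -17.842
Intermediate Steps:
P = 374807877/1033676 (P = 1266*(1/1943) + 389/((-532*(-1/495))) = 1266/1943 + 389/(532/495) = 1266/1943 + 389*(495/532) = 1266/1943 + 192555/532 = 374807877/1033676 ≈ 362.60)
-1819/A(49, 9) + 2953/P = -1819/70 + 2953/(374807877/1033676) = -1819*1/70 + 2953*(1033676/374807877) = -1819/70 + 3052445228/374807877 = -468104362303/26236551390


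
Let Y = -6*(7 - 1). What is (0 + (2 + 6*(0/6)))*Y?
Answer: -72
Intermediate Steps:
Y = -36 (Y = -6*6 = -36)
(0 + (2 + 6*(0/6)))*Y = (0 + (2 + 6*(0/6)))*(-36) = (0 + (2 + 6*(0*(⅙))))*(-36) = (0 + (2 + 6*0))*(-36) = (0 + (2 + 0))*(-36) = (0 + 2)*(-36) = 2*(-36) = -72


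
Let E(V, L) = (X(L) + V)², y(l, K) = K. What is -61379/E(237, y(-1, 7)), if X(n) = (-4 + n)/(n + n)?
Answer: -12030284/11029041 ≈ -1.0908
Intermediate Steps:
X(n) = (-4 + n)/(2*n) (X(n) = (-4 + n)/((2*n)) = (-4 + n)*(1/(2*n)) = (-4 + n)/(2*n))
E(V, L) = (V + (-4 + L)/(2*L))² (E(V, L) = ((-4 + L)/(2*L) + V)² = (V + (-4 + L)/(2*L))²)
-61379/E(237, y(-1, 7)) = -61379*196/(-4 + 7 + 2*7*237)² = -61379*196/(-4 + 7 + 3318)² = -61379/((¼)*(1/49)*3321²) = -61379/((¼)*(1/49)*11029041) = -61379/11029041/196 = -61379*196/11029041 = -12030284/11029041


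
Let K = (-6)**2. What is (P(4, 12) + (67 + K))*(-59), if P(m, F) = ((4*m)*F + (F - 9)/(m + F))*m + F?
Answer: -208565/4 ≈ -52141.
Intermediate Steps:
K = 36
P(m, F) = F + m*((-9 + F)/(F + m) + 4*F*m) (P(m, F) = (4*F*m + (-9 + F)/(F + m))*m + F = ((-9 + F)/(F + m) + 4*F*m)*m + F = m*((-9 + F)/(F + m) + 4*F*m) + F = F + m*((-9 + F)/(F + m) + 4*F*m))
(P(4, 12) + (67 + K))*(-59) = ((12**2 - 9*4 + 2*12*4 + 4*12*4**3 + 4*12**2*4**2)/(12 + 4) + (67 + 36))*(-59) = ((144 - 36 + 96 + 4*12*64 + 4*144*16)/16 + 103)*(-59) = ((144 - 36 + 96 + 3072 + 9216)/16 + 103)*(-59) = ((1/16)*12492 + 103)*(-59) = (3123/4 + 103)*(-59) = (3535/4)*(-59) = -208565/4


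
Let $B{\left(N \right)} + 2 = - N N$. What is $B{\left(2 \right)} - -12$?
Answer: $6$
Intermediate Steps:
$B{\left(N \right)} = -2 - N^{2}$ ($B{\left(N \right)} = -2 - N N = -2 - N^{2}$)
$B{\left(2 \right)} - -12 = \left(-2 - 2^{2}\right) - -12 = \left(-2 - 4\right) + 12 = -6 + 12 = 6$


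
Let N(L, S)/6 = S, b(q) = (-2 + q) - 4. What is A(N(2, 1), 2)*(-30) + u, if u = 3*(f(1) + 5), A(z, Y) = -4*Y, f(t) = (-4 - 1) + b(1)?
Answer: 225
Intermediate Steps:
b(q) = -6 + q
N(L, S) = 6*S
f(t) = -10 (f(t) = (-4 - 1) + (-6 + 1) = -5 - 5 = -10)
u = -15 (u = 3*(-10 + 5) = 3*(-5) = -15)
A(N(2, 1), 2)*(-30) + u = -4*2*(-30) - 15 = -8*(-30) - 15 = 240 - 15 = 225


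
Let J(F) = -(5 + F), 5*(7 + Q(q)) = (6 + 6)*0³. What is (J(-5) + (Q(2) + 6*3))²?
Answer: 121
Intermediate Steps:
Q(q) = -7 (Q(q) = -7 + ((6 + 6)*0³)/5 = -7 + (12*0)/5 = -7 + (⅕)*0 = -7 + 0 = -7)
J(F) = -5 - F
(J(-5) + (Q(2) + 6*3))² = ((-5 - 1*(-5)) + (-7 + 6*3))² = ((-5 + 5) + (-7 + 18))² = (0 + 11)² = 11² = 121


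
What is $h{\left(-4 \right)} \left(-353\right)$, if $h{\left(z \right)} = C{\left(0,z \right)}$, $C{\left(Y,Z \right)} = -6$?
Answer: $2118$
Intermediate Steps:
$h{\left(z \right)} = -6$
$h{\left(-4 \right)} \left(-353\right) = \left(-6\right) \left(-353\right) = 2118$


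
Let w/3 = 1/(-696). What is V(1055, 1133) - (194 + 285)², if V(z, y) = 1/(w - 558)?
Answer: -29702743769/129457 ≈ -2.2944e+5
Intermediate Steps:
w = -1/232 (w = 3/(-696) = 3*(-1/696) = -1/232 ≈ -0.0043103)
V(z, y) = -232/129457 (V(z, y) = 1/(-1/232 - 558) = 1/(-129457/232) = -232/129457)
V(1055, 1133) - (194 + 285)² = -232/129457 - (194 + 285)² = -232/129457 - 1*479² = -232/129457 - 1*229441 = -232/129457 - 229441 = -29702743769/129457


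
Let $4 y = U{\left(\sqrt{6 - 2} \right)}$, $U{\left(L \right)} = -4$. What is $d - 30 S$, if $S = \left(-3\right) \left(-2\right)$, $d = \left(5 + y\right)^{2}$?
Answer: $-164$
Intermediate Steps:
$y = -1$ ($y = \frac{1}{4} \left(-4\right) = -1$)
$d = 16$ ($d = \left(5 - 1\right)^{2} = 4^{2} = 16$)
$S = 6$
$d - 30 S = 16 - 180 = -164$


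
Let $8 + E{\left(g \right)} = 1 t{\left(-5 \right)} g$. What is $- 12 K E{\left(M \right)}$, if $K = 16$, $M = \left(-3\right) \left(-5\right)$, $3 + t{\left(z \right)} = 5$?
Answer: $-4224$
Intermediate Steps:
$t{\left(z \right)} = 2$ ($t{\left(z \right)} = -3 + 5 = 2$)
$M = 15$
$E{\left(g \right)} = -8 + 2 g$ ($E{\left(g \right)} = -8 + 1 \cdot 2 g = -8 + 2 g$)
$- 12 K E{\left(M \right)} = \left(-12\right) 16 \left(-8 + 2 \cdot 15\right) = - 192 \left(-8 + 30\right) = \left(-192\right) 22 = -4224$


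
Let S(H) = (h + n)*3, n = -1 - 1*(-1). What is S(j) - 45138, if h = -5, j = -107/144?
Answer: -45153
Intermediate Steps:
j = -107/144 (j = -107*1/144 = -107/144 ≈ -0.74306)
n = 0 (n = -1 + 1 = 0)
S(H) = -15 (S(H) = (-5 + 0)*3 = -5*3 = -15)
S(j) - 45138 = -15 - 45138 = -45153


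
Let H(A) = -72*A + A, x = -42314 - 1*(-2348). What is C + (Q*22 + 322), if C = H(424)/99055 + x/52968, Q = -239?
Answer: -4317247980907/874457540 ≈ -4937.1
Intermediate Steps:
x = -39966 (x = -42314 + 2348 = -39966)
H(A) = -71*A
C = -925563467/874457540 (C = -71*424/99055 - 39966/52968 = -30104*1/99055 - 39966*1/52968 = -30104/99055 - 6661/8828 = -925563467/874457540 ≈ -1.0584)
C + (Q*22 + 322) = -925563467/874457540 + (-239*22 + 322) = -925563467/874457540 + (-5258 + 322) = -925563467/874457540 - 4936 = -4317247980907/874457540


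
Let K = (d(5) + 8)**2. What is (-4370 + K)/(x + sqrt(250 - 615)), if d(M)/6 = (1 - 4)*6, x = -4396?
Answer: -24749480/19325181 - 5630*I*sqrt(365)/19325181 ≈ -1.2807 - 0.0055658*I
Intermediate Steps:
d(M) = -108 (d(M) = 6*((1 - 4)*6) = 6*(-3*6) = 6*(-18) = -108)
K = 10000 (K = (-108 + 8)**2 = (-100)**2 = 10000)
(-4370 + K)/(x + sqrt(250 - 615)) = (-4370 + 10000)/(-4396 + sqrt(250 - 615)) = 5630/(-4396 + sqrt(-365)) = 5630/(-4396 + I*sqrt(365))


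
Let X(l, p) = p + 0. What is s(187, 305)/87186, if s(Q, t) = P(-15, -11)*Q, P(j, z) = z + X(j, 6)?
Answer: -85/7926 ≈ -0.010724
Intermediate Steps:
X(l, p) = p
P(j, z) = 6 + z (P(j, z) = z + 6 = 6 + z)
s(Q, t) = -5*Q (s(Q, t) = (6 - 11)*Q = -5*Q)
s(187, 305)/87186 = -5*187/87186 = -935*1/87186 = -85/7926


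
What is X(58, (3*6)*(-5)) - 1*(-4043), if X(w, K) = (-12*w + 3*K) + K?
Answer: 2987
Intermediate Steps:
X(w, K) = -12*w + 4*K
X(58, (3*6)*(-5)) - 1*(-4043) = (-12*58 + 4*((3*6)*(-5))) - 1*(-4043) = (-696 + 4*(18*(-5))) + 4043 = (-696 + 4*(-90)) + 4043 = (-696 - 360) + 4043 = -1056 + 4043 = 2987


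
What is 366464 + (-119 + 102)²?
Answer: 366753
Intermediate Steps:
366464 + (-119 + 102)² = 366464 + (-17)² = 366464 + 289 = 366753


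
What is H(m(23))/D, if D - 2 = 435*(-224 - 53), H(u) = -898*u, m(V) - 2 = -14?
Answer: -10776/120493 ≈ -0.089433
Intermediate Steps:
m(V) = -12 (m(V) = 2 - 14 = -12)
D = -120493 (D = 2 + 435*(-224 - 53) = 2 + 435*(-277) = 2 - 120495 = -120493)
H(m(23))/D = -898*(-12)/(-120493) = 10776*(-1/120493) = -10776/120493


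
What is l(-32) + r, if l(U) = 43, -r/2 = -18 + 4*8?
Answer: 15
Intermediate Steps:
r = -28 (r = -2*(-18 + 4*8) = -2*(-18 + 32) = -2*14 = -28)
l(-32) + r = 43 - 28 = 15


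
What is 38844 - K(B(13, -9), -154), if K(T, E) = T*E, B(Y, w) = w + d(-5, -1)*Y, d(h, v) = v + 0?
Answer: 35456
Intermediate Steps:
d(h, v) = v
B(Y, w) = w - Y
K(T, E) = E*T
38844 - K(B(13, -9), -154) = 38844 - (-154)*(-9 - 1*13) = 38844 - (-154)*(-9 - 13) = 38844 - (-154)*(-22) = 38844 - 1*3388 = 38844 - 3388 = 35456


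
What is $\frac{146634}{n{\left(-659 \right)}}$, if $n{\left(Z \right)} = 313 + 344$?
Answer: $\frac{48878}{219} \approx 223.19$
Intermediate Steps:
$n{\left(Z \right)} = 657$
$\frac{146634}{n{\left(-659 \right)}} = \frac{146634}{657} = 146634 \cdot \frac{1}{657} = \frac{48878}{219}$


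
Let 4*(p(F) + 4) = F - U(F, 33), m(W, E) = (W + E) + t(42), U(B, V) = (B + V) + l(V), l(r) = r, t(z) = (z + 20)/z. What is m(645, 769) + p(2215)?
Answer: 58589/42 ≈ 1395.0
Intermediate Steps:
t(z) = (20 + z)/z
U(B, V) = B + 2*V (U(B, V) = (B + V) + V = B + 2*V)
m(W, E) = 31/21 + E + W (m(W, E) = (W + E) + (20 + 42)/42 = (E + W) + (1/42)*62 = (E + W) + 31/21 = 31/21 + E + W)
p(F) = -41/2 (p(F) = -4 + (F - (F + 2*33))/4 = -4 + (F - (F + 66))/4 = -4 + (F - (66 + F))/4 = -4 + (F + (-66 - F))/4 = -4 + (¼)*(-66) = -4 - 33/2 = -41/2)
m(645, 769) + p(2215) = (31/21 + 769 + 645) - 41/2 = 29725/21 - 41/2 = 58589/42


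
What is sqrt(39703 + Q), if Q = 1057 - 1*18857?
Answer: 7*sqrt(447) ≈ 148.00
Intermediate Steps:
Q = -17800 (Q = 1057 - 18857 = -17800)
sqrt(39703 + Q) = sqrt(39703 - 17800) = sqrt(21903) = 7*sqrt(447)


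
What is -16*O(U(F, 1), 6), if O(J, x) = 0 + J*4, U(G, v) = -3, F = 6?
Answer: 192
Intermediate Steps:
O(J, x) = 4*J (O(J, x) = 0 + 4*J = 4*J)
-16*O(U(F, 1), 6) = -64*(-3) = -16*(-12) = 192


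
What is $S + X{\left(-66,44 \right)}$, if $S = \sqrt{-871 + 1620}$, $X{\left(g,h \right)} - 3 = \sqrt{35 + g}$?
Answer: $3 + \sqrt{749} + i \sqrt{31} \approx 30.368 + 5.5678 i$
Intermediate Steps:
$X{\left(g,h \right)} = 3 + \sqrt{35 + g}$
$S = \sqrt{749} \approx 27.368$
$S + X{\left(-66,44 \right)} = \sqrt{749} + \left(3 + \sqrt{35 - 66}\right) = \sqrt{749} + \left(3 + \sqrt{-31}\right) = \sqrt{749} + \left(3 + i \sqrt{31}\right) = 3 + \sqrt{749} + i \sqrt{31}$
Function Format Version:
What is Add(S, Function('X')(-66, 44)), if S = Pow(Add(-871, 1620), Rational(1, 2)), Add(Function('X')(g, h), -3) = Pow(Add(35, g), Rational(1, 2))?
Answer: Add(3, Pow(749, Rational(1, 2)), Mul(I, Pow(31, Rational(1, 2)))) ≈ Add(30.368, Mul(5.5678, I))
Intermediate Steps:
Function('X')(g, h) = Add(3, Pow(Add(35, g), Rational(1, 2)))
S = Pow(749, Rational(1, 2)) ≈ 27.368
Add(S, Function('X')(-66, 44)) = Add(Pow(749, Rational(1, 2)), Add(3, Pow(Add(35, -66), Rational(1, 2)))) = Add(Pow(749, Rational(1, 2)), Add(3, Pow(-31, Rational(1, 2)))) = Add(Pow(749, Rational(1, 2)), Add(3, Mul(I, Pow(31, Rational(1, 2))))) = Add(3, Pow(749, Rational(1, 2)), Mul(I, Pow(31, Rational(1, 2))))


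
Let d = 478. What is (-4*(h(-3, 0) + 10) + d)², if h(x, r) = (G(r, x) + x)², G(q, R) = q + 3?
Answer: 191844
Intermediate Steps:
G(q, R) = 3 + q
h(x, r) = (3 + r + x)² (h(x, r) = ((3 + r) + x)² = (3 + r + x)²)
(-4*(h(-3, 0) + 10) + d)² = (-4*((3 + 0 - 3)² + 10) + 478)² = (-4*(0² + 10) + 478)² = (-4*(0 + 10) + 478)² = (-4*10 + 478)² = (-40 + 478)² = 438² = 191844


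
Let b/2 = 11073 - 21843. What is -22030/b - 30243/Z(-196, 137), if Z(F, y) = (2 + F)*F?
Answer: 9311725/40951848 ≈ 0.22738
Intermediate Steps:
Z(F, y) = F*(2 + F)
b = -21540 (b = 2*(11073 - 21843) = 2*(-10770) = -21540)
-22030/b - 30243/Z(-196, 137) = -22030/(-21540) - 30243*(-1/(196*(2 - 196))) = -22030*(-1/21540) - 30243/((-196*(-194))) = 2203/2154 - 30243/38024 = 9311725/40951848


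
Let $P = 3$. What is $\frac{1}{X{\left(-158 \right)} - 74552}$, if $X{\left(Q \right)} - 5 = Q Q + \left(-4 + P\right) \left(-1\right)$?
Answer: $- \frac{1}{49582} \approx -2.0169 \cdot 10^{-5}$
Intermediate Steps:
$X{\left(Q \right)} = 6 + Q^{2}$ ($X{\left(Q \right)} = 5 + \left(Q Q + \left(-4 + 3\right) \left(-1\right)\right) = 5 + \left(Q^{2} - -1\right) = 5 + \left(Q^{2} + 1\right) = 5 + \left(1 + Q^{2}\right) = 6 + Q^{2}$)
$\frac{1}{X{\left(-158 \right)} - 74552} = \frac{1}{\left(6 + \left(-158\right)^{2}\right) - 74552} = \frac{1}{\left(6 + 24964\right) - 74552} = \frac{1}{24970 - 74552} = \frac{1}{-49582} = - \frac{1}{49582}$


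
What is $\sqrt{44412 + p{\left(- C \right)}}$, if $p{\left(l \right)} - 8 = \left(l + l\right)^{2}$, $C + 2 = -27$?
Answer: $2 \sqrt{11946} \approx 218.6$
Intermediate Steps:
$C = -29$ ($C = -2 - 27 = -29$)
$p{\left(l \right)} = 8 + 4 l^{2}$ ($p{\left(l \right)} = 8 + \left(l + l\right)^{2} = 8 + \left(2 l\right)^{2} = 8 + 4 l^{2}$)
$\sqrt{44412 + p{\left(- C \right)}} = \sqrt{44412 + \left(8 + 4 \left(\left(-1\right) \left(-29\right)\right)^{2}\right)} = \sqrt{44412 + \left(8 + 4 \cdot 29^{2}\right)} = \sqrt{44412 + \left(8 + 4 \cdot 841\right)} = \sqrt{44412 + \left(8 + 3364\right)} = \sqrt{44412 + 3372} = \sqrt{47784} = 2 \sqrt{11946}$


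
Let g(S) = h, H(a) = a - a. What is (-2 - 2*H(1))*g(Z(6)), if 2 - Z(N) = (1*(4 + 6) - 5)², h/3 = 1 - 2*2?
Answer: 18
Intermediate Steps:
H(a) = 0
h = -9 (h = 3*(1 - 2*2) = 3*(1 - 4) = 3*(-3) = -9)
Z(N) = -23 (Z(N) = 2 - (1*(4 + 6) - 5)² = 2 - (1*10 - 5)² = 2 - (10 - 5)² = 2 - 1*5² = 2 - 1*25 = 2 - 25 = -23)
g(S) = -9
(-2 - 2*H(1))*g(Z(6)) = (-2 - 2*0)*(-9) = (-2 + 0)*(-9) = -2*(-9) = 18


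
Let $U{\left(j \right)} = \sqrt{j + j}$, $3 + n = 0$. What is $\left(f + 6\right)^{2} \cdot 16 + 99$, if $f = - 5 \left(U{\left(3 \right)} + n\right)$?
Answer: $9555 - 3360 \sqrt{6} \approx 1324.7$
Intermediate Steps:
$n = -3$ ($n = -3 + 0 = -3$)
$U{\left(j \right)} = \sqrt{2} \sqrt{j}$ ($U{\left(j \right)} = \sqrt{2 j} = \sqrt{2} \sqrt{j}$)
$f = 15 - 5 \sqrt{6}$ ($f = - 5 \left(\sqrt{2} \sqrt{3} - 3\right) = - 5 \left(\sqrt{6} - 3\right) = - 5 \left(-3 + \sqrt{6}\right) = 15 - 5 \sqrt{6} \approx 2.7526$)
$\left(f + 6\right)^{2} \cdot 16 + 99 = \left(\left(15 - 5 \sqrt{6}\right) + 6\right)^{2} \cdot 16 + 99 = \left(21 - 5 \sqrt{6}\right)^{2} \cdot 16 + 99 = 16 \left(21 - 5 \sqrt{6}\right)^{2} + 99 = 99 + 16 \left(21 - 5 \sqrt{6}\right)^{2}$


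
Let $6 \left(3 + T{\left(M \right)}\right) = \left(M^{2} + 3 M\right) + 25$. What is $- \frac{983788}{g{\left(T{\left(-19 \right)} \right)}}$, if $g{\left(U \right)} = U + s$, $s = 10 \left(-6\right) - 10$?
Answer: $\frac{5902728}{109} \approx 54153.0$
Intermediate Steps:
$s = -70$ ($s = -60 - 10 = -70$)
$T{\left(M \right)} = \frac{7}{6} + \frac{M}{2} + \frac{M^{2}}{6}$ ($T{\left(M \right)} = -3 + \frac{\left(M^{2} + 3 M\right) + 25}{6} = -3 + \frac{25 + M^{2} + 3 M}{6} = -3 + \left(\frac{25}{6} + \frac{M}{2} + \frac{M^{2}}{6}\right) = \frac{7}{6} + \frac{M}{2} + \frac{M^{2}}{6}$)
$g{\left(U \right)} = -70 + U$ ($g{\left(U \right)} = U - 70 = -70 + U$)
$- \frac{983788}{g{\left(T{\left(-19 \right)} \right)}} = - \frac{983788}{-70 + \left(\frac{7}{6} + \frac{1}{2} \left(-19\right) + \frac{\left(-19\right)^{2}}{6}\right)} = - \frac{983788}{-70 + \left(\frac{7}{6} - \frac{19}{2} + \frac{1}{6} \cdot 361\right)} = - \frac{983788}{-70 + \left(\frac{7}{6} - \frac{19}{2} + \frac{361}{6}\right)} = - \frac{983788}{-70 + \frac{311}{6}} = - \frac{983788}{- \frac{109}{6}} = \left(-983788\right) \left(- \frac{6}{109}\right) = \frac{5902728}{109}$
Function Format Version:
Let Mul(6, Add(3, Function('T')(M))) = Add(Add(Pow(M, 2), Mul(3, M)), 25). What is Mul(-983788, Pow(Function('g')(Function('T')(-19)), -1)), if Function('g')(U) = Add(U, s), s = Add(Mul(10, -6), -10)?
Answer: Rational(5902728, 109) ≈ 54153.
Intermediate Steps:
s = -70 (s = Add(-60, -10) = -70)
Function('T')(M) = Add(Rational(7, 6), Mul(Rational(1, 2), M), Mul(Rational(1, 6), Pow(M, 2))) (Function('T')(M) = Add(-3, Mul(Rational(1, 6), Add(Add(Pow(M, 2), Mul(3, M)), 25))) = Add(-3, Mul(Rational(1, 6), Add(25, Pow(M, 2), Mul(3, M)))) = Add(-3, Add(Rational(25, 6), Mul(Rational(1, 2), M), Mul(Rational(1, 6), Pow(M, 2)))) = Add(Rational(7, 6), Mul(Rational(1, 2), M), Mul(Rational(1, 6), Pow(M, 2))))
Function('g')(U) = Add(-70, U) (Function('g')(U) = Add(U, -70) = Add(-70, U))
Mul(-983788, Pow(Function('g')(Function('T')(-19)), -1)) = Mul(-983788, Pow(Add(-70, Add(Rational(7, 6), Mul(Rational(1, 2), -19), Mul(Rational(1, 6), Pow(-19, 2)))), -1)) = Mul(-983788, Pow(Add(-70, Add(Rational(7, 6), Rational(-19, 2), Mul(Rational(1, 6), 361))), -1)) = Mul(-983788, Pow(Add(-70, Add(Rational(7, 6), Rational(-19, 2), Rational(361, 6))), -1)) = Mul(-983788, Pow(Add(-70, Rational(311, 6)), -1)) = Mul(-983788, Pow(Rational(-109, 6), -1)) = Mul(-983788, Rational(-6, 109)) = Rational(5902728, 109)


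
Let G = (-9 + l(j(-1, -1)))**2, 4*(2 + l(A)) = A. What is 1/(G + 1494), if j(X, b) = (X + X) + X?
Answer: 16/26113 ≈ 0.00061272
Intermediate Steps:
j(X, b) = 3*X (j(X, b) = 2*X + X = 3*X)
l(A) = -2 + A/4
G = 2209/16 (G = (-9 + (-2 + (3*(-1))/4))**2 = (-9 + (-2 + (1/4)*(-3)))**2 = (-9 + (-2 - 3/4))**2 = (-9 - 11/4)**2 = (-47/4)**2 = 2209/16 ≈ 138.06)
1/(G + 1494) = 1/(2209/16 + 1494) = 1/(26113/16) = 16/26113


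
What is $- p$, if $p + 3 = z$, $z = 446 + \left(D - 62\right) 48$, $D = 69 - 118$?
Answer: $4885$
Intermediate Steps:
$D = -49$
$z = -4882$ ($z = 446 + \left(-49 - 62\right) 48 = 446 - 5328 = -4882$)
$p = -4885$ ($p = -3 - 4882 = -4885$)
$- p = \left(-1\right) \left(-4885\right) = 4885$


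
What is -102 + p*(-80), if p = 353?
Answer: -28342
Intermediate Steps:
-102 + p*(-80) = -102 + 353*(-80) = -102 - 28240 = -28342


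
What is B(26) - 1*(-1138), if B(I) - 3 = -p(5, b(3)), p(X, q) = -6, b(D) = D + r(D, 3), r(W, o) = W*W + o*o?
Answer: 1147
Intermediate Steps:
r(W, o) = W² + o²
b(D) = 9 + D + D² (b(D) = D + (D² + 3²) = D + (D² + 9) = D + (9 + D²) = 9 + D + D²)
B(I) = 9 (B(I) = 3 - 1*(-6) = 3 + 6 = 9)
B(26) - 1*(-1138) = 9 - 1*(-1138) = 9 + 1138 = 1147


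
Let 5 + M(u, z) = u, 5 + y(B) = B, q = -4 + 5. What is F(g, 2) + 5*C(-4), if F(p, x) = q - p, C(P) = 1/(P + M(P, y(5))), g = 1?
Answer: -5/13 ≈ -0.38462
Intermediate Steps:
q = 1
y(B) = -5 + B
M(u, z) = -5 + u
C(P) = 1/(-5 + 2*P) (C(P) = 1/(P + (-5 + P)) = 1/(-5 + 2*P))
F(p, x) = 1 - p
F(g, 2) + 5*C(-4) = (1 - 1*1) + 5/(-5 + 2*(-4)) = (1 - 1) + 5/(-5 - 8) = 0 + 5/(-13) = 0 + 5*(-1/13) = 0 - 5/13 = -5/13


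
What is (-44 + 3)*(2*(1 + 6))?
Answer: -574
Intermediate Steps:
(-44 + 3)*(2*(1 + 6)) = -82*7 = -41*14 = -574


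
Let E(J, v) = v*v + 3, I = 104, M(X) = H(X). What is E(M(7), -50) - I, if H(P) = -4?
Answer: 2399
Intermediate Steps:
M(X) = -4
E(J, v) = 3 + v² (E(J, v) = v² + 3 = 3 + v²)
E(M(7), -50) - I = (3 + (-50)²) - 1*104 = (3 + 2500) - 104 = 2503 - 104 = 2399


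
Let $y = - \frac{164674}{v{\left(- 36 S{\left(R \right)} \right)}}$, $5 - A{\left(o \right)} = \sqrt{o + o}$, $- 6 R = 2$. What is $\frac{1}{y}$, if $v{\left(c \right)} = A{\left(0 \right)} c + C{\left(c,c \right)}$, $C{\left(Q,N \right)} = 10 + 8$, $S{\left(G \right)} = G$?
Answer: $- \frac{39}{82337} \approx -0.00047366$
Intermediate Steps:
$R = - \frac{1}{3}$ ($R = \left(- \frac{1}{6}\right) 2 = - \frac{1}{3} \approx -0.33333$)
$A{\left(o \right)} = 5 - \sqrt{2} \sqrt{o}$ ($A{\left(o \right)} = 5 - \sqrt{o + o} = 5 - \sqrt{2 o} = 5 - \sqrt{2} \sqrt{o}$)
$C{\left(Q,N \right)} = 18$
$v{\left(c \right)} = 18 + 5 c$ ($v{\left(c \right)} = \left(5 - \sqrt{2} \sqrt{0}\right) c + 18 = \left(5 - \sqrt{2} \cdot 0\right) c + 18 = \left(5 + 0\right) c + 18 = 5 c + 18 = 18 + 5 c$)
$y = - \frac{82337}{39}$ ($y = - \frac{164674}{18 + 5 \left(\left(-36\right) \left(- \frac{1}{3}\right)\right)} = - \frac{164674}{18 + 5 \cdot 12} = - \frac{164674}{18 + 60} = - \frac{164674}{78} = \left(-164674\right) \frac{1}{78} = - \frac{82337}{39} \approx -2111.2$)
$\frac{1}{y} = \frac{1}{- \frac{82337}{39}} = - \frac{39}{82337}$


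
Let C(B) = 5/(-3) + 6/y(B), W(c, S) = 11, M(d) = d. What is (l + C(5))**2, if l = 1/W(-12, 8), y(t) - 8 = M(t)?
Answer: 228484/184041 ≈ 1.2415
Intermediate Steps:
y(t) = 8 + t
C(B) = -5/3 + 6/(8 + B) (C(B) = 5/(-3) + 6/(8 + B) = 5*(-1/3) + 6/(8 + B) = -5/3 + 6/(8 + B))
l = 1/11 ≈ 0.090909
(l + C(5))**2 = (1/11 + (-22 - 5*5)/(3*(8 + 5)))**2 = (1/11 + (1/3)*(-22 - 25)/13)**2 = (1/11 + (1/3)*(1/13)*(-47))**2 = (1/11 - 47/39)**2 = (-478/429)**2 = 228484/184041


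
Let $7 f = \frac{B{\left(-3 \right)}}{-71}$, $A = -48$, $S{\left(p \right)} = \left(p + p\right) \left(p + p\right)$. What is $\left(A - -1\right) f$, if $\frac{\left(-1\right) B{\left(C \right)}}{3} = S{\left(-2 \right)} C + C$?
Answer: $\frac{7191}{497} \approx 14.469$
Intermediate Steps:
$S{\left(p \right)} = 4 p^{2}$ ($S{\left(p \right)} = 2 p 2 p = 4 p^{2}$)
$B{\left(C \right)} = - 51 C$ ($B{\left(C \right)} = - 3 \left(4 \left(-2\right)^{2} C + C\right) = - 3 \left(4 \cdot 4 C + C\right) = - 3 \left(16 C + C\right) = - 3 \cdot 17 C = - 51 C$)
$f = - \frac{153}{497}$ ($f = \frac{\left(-51\right) \left(-3\right) \frac{1}{-71}}{7} = \frac{153 \left(- \frac{1}{71}\right)}{7} = \frac{1}{7} \left(- \frac{153}{71}\right) = - \frac{153}{497} \approx -0.30785$)
$\left(A - -1\right) f = \left(-48 - -1\right) \left(- \frac{153}{497}\right) = \left(-48 + 1\right) \left(- \frac{153}{497}\right) = \left(-47\right) \left(- \frac{153}{497}\right) = \frac{7191}{497}$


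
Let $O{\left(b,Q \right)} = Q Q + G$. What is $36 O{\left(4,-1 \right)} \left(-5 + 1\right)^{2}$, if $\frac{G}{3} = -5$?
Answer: $-8064$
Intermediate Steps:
$G = -15$ ($G = 3 \left(-5\right) = -15$)
$O{\left(b,Q \right)} = -15 + Q^{2}$ ($O{\left(b,Q \right)} = Q Q - 15 = Q^{2} - 15 = -15 + Q^{2}$)
$36 O{\left(4,-1 \right)} \left(-5 + 1\right)^{2} = 36 \left(-15 + \left(-1\right)^{2}\right) \left(-5 + 1\right)^{2} = 36 \left(-15 + 1\right) \left(-4\right)^{2} = 36 \left(-14\right) 16 = \left(-504\right) 16 = -8064$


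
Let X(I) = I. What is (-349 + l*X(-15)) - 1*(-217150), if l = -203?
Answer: 219846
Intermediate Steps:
(-349 + l*X(-15)) - 1*(-217150) = (-349 - 203*(-15)) - 1*(-217150) = (-349 + 3045) + 217150 = 2696 + 217150 = 219846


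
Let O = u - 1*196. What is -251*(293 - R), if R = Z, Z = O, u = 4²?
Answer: -118723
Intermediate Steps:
u = 16
O = -180 (O = 16 - 1*196 = 16 - 196 = -180)
Z = -180
R = -180
-251*(293 - R) = -251*(293 - 1*(-180)) = -251*(293 + 180) = -251*473 = -118723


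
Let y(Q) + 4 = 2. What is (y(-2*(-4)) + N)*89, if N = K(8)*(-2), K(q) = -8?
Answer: 1246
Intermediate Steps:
y(Q) = -2 (y(Q) = -4 + 2 = -2)
N = 16 (N = -8*(-2) = 16)
(y(-2*(-4)) + N)*89 = (-2 + 16)*89 = 14*89 = 1246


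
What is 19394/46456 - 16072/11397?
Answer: -262803707/264729516 ≈ -0.99273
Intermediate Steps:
19394/46456 - 16072/11397 = 19394*(1/46456) - 16072*1/11397 = 9697/23228 - 16072/11397 = -262803707/264729516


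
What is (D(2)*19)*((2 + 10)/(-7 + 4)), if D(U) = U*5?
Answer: -760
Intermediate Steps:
D(U) = 5*U
(D(2)*19)*((2 + 10)/(-7 + 4)) = ((5*2)*19)*((2 + 10)/(-7 + 4)) = (10*19)*(12/(-3)) = 190*(12*(-⅓)) = 190*(-4) = -760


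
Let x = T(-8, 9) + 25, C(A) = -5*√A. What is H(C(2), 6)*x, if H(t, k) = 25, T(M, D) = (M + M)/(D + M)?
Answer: 225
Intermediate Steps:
T(M, D) = 2*M/(D + M) (T(M, D) = (2*M)/(D + M) = 2*M/(D + M))
x = 9 (x = 2*(-8)/(9 - 8) + 25 = 2*(-8)/1 + 25 = 2*(-8)*1 + 25 = -16 + 25 = 9)
H(C(2), 6)*x = 25*9 = 225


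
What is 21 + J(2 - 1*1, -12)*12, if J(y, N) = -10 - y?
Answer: -111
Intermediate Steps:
21 + J(2 - 1*1, -12)*12 = 21 + (-10 - (2 - 1*1))*12 = 21 + (-10 - (2 - 1))*12 = 21 + (-10 - 1*1)*12 = 21 + (-10 - 1)*12 = 21 - 11*12 = 21 - 132 = -111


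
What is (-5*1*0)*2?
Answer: 0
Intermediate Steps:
(-5*1*0)*2 = -5*0*2 = 0*2 = 0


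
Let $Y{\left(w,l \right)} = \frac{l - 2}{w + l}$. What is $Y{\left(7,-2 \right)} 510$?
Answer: $-408$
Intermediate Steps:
$Y{\left(w,l \right)} = \frac{-2 + l}{l + w}$
$Y{\left(7,-2 \right)} 510 = \frac{-2 - 2}{-2 + 7} \cdot 510 = \frac{1}{5} \left(-4\right) 510 = \left(- \frac{4}{5}\right) 510 = -408$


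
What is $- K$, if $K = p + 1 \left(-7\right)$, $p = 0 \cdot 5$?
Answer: $7$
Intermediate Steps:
$p = 0$
$K = -7$ ($K = 0 + 1 \left(-7\right) = 0 - 7 = -7$)
$- K = \left(-1\right) \left(-7\right) = 7$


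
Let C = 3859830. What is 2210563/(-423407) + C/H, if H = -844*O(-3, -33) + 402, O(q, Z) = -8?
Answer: 809232336554/1514526839 ≈ 534.31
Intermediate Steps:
H = 7154 (H = -844*(-8) + 402 = 6752 + 402 = 7154)
2210563/(-423407) + C/H = 2210563/(-423407) + 3859830/7154 = 2210563*(-1/423407) + 3859830*(1/7154) = -2210563/423407 + 1929915/3577 = 809232336554/1514526839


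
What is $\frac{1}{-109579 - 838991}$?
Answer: $- \frac{1}{948570} \approx -1.0542 \cdot 10^{-6}$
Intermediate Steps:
$\frac{1}{-109579 - 838991} = \frac{1}{-948570} = - \frac{1}{948570}$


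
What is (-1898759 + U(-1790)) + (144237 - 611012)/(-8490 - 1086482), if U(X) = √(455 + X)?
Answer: -2079087472973/1094972 + I*√1335 ≈ -1.8988e+6 + 36.538*I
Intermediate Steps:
(-1898759 + U(-1790)) + (144237 - 611012)/(-8490 - 1086482) = (-1898759 + √(455 - 1790)) + (144237 - 611012)/(-8490 - 1086482) = (-1898759 + √(-1335)) - 466775/(-1094972) = (-1898759 + I*√1335) - 466775*(-1/1094972) = (-1898759 + I*√1335) + 466775/1094972 = -2079087472973/1094972 + I*√1335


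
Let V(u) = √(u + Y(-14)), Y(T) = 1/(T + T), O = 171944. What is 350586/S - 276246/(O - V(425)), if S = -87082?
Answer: -22557543033351721/4004865785564641 - 61388*√83293/91979187101 ≈ -5.6327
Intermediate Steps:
Y(T) = 1/(2*T)
V(u) = √(-1/28 + u) (V(u) = √(u + (½)/(-14)) = √(u + (½)*(-1/14)) = √(u - 1/28) = √(-1/28 + u))
350586/S - 276246/(O - V(425)) = 350586/(-87082) - 276246/(171944 - √(-7 + 196*425)/14) = 350586*(-1/87082) - 276246/(171944 - √(-7 + 83300)/14) = -175293/43541 - 276246/(171944 - √83293/14)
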